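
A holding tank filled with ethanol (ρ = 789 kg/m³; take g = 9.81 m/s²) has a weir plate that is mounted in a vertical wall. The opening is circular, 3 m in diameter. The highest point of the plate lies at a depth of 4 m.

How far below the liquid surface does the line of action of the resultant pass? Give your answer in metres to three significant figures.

γ = ρg = 789 × 9.81 / 1000 = 7.74009 kN/m³.
The centroid is at the centre, 1.5 m below the top of the plate, so the centroid depth is h_c = 4 + 1.5 = 5.5 m.
A = π(1.5)² = 7.06858 m².
Resultant F = γ·h_c·A = 7.74009 × 5.5 × 7.06858 = 300.913 kN.
I_c = πr⁴/4 = π × 1.5⁴/4 = 3.97608 m⁴.
Centre of pressure: y_p = y_c + I_c/(y_c·A) = 5.5 + 3.97608/(5.5 × 7.06858) = 5.5 + 0.102273 = 5.60227 m along the plane.

h_p = 5.60 m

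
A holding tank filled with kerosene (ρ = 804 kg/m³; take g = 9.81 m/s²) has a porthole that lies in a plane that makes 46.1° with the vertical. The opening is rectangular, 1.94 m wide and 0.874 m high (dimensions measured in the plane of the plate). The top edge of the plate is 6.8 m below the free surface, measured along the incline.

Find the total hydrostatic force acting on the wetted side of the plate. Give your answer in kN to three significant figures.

F ≈ 67.1 kN

γ = ρg = 804 × 9.81 / 1000 = 7.88724 kN/m³.
The plate makes 46.1° with the vertical, i.e. θ = 90° − 46.1° = 43.9° to the horizontal. Measuring y along the incline from the free-surface line, vertical depth h = y·sinθ with sinθ = 0.693402.
The centroid lies 0.874/2 = 0.437 m below the top edge, so y_c = 6.8 + 0.437 = 7.237 m and h_c = 7.237 × 0.693402 = 5.01815 m.
A = 1.94 × 0.874 = 1.69556 m².
Resultant F = γ·h_c·A = 7.88724 × 5.01815 × 1.69556 = 67.1092 kN.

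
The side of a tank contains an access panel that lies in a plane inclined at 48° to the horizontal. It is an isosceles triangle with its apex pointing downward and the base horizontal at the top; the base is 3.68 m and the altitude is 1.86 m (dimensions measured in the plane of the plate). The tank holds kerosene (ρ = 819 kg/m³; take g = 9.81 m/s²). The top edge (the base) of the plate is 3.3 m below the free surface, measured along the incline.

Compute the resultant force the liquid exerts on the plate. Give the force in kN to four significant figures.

F ≈ 80.10 kN

γ = ρg = 819 × 9.81 / 1000 = 8.03439 kN/m³.
Let θ = 48° be the plate's angle to the horizontal; measure y along the incline from where the plane meets the free surface. Vertical depth h = y·sinθ with sinθ = 0.743145.
With the apex down, the centroid sits h/3 = 1.86/3 = 0.62 m below the base (the top edge), so y_c = 3.3 + 0.62 = 3.92 m and h_c = 3.92 × 0.743145 = 2.91313 m.
A = ½ × 3.68 × 1.86 = 3.4224 m².
Resultant F = γ·h_c·A = 8.03439 × 2.91313 × 3.4224 = 80.102 kN.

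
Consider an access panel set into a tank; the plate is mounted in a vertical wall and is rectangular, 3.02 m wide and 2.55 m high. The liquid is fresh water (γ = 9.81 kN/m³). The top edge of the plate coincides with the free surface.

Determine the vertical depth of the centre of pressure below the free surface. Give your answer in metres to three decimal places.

h_p = 1.700 m

γ = 9.81 kN/m³.
The centroid lies 2.55/2 = 1.275 m below the top edge, so the centroid depth is h_c = 1.275 m.
A = 3.02 × 2.55 = 7.701 m².
Resultant F = γ·h_c·A = 9.81 × 1.275 × 7.701 = 96.3222 kN.
I_c = b·h³/12 = 3.02 × 2.55³/12 = 4.17298 m⁴.
Centre of pressure: y_p = y_c + I_c/(y_c·A) = 1.275 + 4.17298/(1.275 × 7.701) = 1.275 + 0.425 = 1.7 m along the plane.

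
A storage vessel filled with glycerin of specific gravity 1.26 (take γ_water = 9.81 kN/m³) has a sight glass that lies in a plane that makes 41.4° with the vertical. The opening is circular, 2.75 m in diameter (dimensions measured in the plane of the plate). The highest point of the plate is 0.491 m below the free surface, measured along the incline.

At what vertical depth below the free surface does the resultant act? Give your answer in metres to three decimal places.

γ = 1.26 × 9.81 = 12.3606 kN/m³.
The plate makes 41.4° with the vertical, i.e. θ = 90° − 41.4° = 48.6° to the horizontal. Measuring y along the incline from the free-surface line, vertical depth h = y·sinθ with sinθ = 0.750111.
The centroid is at the centre, 1.375 m below the top of the plate, so y_c = 0.491 + 1.375 = 1.866 m and h_c = 1.866 × 0.750111 = 1.39971 m.
A = π(1.375)² = 5.93957 m².
Resultant F = γ·h_c·A = 12.3606 × 1.39971 × 5.93957 = 102.762 kN.
I_c = πr⁴/4 = π × 1.375⁴/4 = 2.80738 m⁴.
Centre of pressure: y_p = y_c + I_c/(y_c·A) = 1.866 + 2.80738/(1.866 × 5.93957) = 1.866 + 0.2533 = 2.1193 m along the plane.
Vertically, h_p = y_p·sinθ = 2.1193 × 0.750111 = 1.58971 m.

h_p = 1.590 m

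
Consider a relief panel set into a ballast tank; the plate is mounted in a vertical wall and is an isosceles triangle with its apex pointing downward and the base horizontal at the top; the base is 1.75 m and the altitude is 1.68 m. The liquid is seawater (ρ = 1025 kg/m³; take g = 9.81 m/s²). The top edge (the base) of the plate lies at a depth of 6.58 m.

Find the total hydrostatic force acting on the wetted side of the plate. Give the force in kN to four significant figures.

F ≈ 105.5 kN

γ = ρg = 1025 × 9.81 / 1000 = 10.05525 kN/m³.
With the apex down, the centroid sits h/3 = 1.68/3 = 0.56 m below the base (the top edge), so the centroid depth is h_c = 6.58 + 0.56 = 7.14 m.
A = ½ × 1.75 × 1.68 = 1.47 m².
Resultant F = γ·h_c·A = 10.05525 × 7.14 × 1.47 = 105.538 kN.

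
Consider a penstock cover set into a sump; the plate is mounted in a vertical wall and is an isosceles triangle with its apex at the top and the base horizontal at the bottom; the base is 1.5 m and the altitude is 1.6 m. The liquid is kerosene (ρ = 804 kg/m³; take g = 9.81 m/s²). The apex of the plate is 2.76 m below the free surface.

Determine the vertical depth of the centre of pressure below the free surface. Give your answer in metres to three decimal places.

h_p = 3.864 m

γ = ρg = 804 × 9.81 / 1000 = 7.88724 kN/m³.
With the apex up, the centroid sits 2h/3 = 2 × 1.6/3 = 1.06667 m below the apex, so the centroid depth is h_c = 2.76 + 1.06667 = 3.82667 m.
A = ½ × 1.5 × 1.6 = 1.2 m².
Resultant F = γ·h_c·A = 7.88724 × 3.82667 × 1.2 = 36.2182 kN.
I_c = b·h³/36 = 1.5 × 1.6³/36 = 0.170667 m⁴.
Centre of pressure: y_p = y_c + I_c/(y_c·A) = 3.82667 + 0.170667/(3.82667 × 1.2) = 3.82667 + 0.0371661 = 3.86384 m along the plane.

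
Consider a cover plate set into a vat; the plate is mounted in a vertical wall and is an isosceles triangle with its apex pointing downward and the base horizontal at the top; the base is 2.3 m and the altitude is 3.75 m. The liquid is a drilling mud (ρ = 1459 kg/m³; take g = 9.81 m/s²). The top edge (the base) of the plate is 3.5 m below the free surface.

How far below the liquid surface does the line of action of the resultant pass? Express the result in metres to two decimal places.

γ = ρg = 1459 × 9.81 / 1000 = 14.31279 kN/m³.
With the apex down, the centroid sits h/3 = 3.75/3 = 1.25 m below the base (the top edge), so the centroid depth is h_c = 3.5 + 1.25 = 4.75 m.
A = ½ × 2.3 × 3.75 = 4.3125 m².
Resultant F = γ·h_c·A = 14.31279 × 4.75 × 4.3125 = 293.189 kN.
I_c = b·h³/36 = 2.3 × 3.75³/36 = 3.36914 m⁴.
Centre of pressure: y_p = y_c + I_c/(y_c·A) = 4.75 + 3.36914/(4.75 × 4.3125) = 4.75 + 0.164474 = 4.91447 m along the plane.

h_p = 4.91 m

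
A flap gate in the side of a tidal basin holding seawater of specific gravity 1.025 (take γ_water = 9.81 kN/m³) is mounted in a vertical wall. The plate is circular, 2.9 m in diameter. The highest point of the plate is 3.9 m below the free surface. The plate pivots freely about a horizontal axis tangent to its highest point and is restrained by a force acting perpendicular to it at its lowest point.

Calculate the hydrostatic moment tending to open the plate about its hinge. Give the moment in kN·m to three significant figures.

M ≈ 550 kN·m

γ = 1.025 × 9.81 = 10.05525 kN/m³.
The centroid is at the centre, 1.45 m below the top of the plate, so the centroid depth is h_c = 3.9 + 1.45 = 5.35 m.
A = π(1.45)² = 6.6052 m².
Resultant F = γ·h_c·A = 10.05525 × 5.35 × 6.6052 = 355.331 kN.
I_c = πr⁴/4 = π × 1.45⁴/4 = 3.47186 m⁴.
Centre of pressure: y_p = y_c + I_c/(y_c·A) = 5.35 + 3.47186/(5.35 × 6.6052) = 5.35 + 0.0982477 = 5.44825 m along the plane.
The resultant acts 1.45 + 0.0982477 = 1.54825 m (along the plate) below the hinge at the top edge, so the moment about the hinge is M = F × 1.54825 = 355.331 × 1.54825 = 550.141 kN·m.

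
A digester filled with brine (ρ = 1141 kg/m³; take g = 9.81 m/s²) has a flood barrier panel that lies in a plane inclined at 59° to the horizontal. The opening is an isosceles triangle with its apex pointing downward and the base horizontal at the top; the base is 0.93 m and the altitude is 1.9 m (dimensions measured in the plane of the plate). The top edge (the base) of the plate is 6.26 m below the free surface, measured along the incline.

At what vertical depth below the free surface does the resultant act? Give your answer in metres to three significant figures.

γ = ρg = 1141 × 9.81 / 1000 = 11.19321 kN/m³.
Let θ = 59° be the plate's angle to the horizontal; measure y along the incline from where the plane meets the free surface. Vertical depth h = y·sinθ with sinθ = 0.857167.
With the apex down, the centroid sits h/3 = 1.9/3 = 0.633333 m below the base (the top edge), so y_c = 6.26 + 0.633333 = 6.89333 m and h_c = 6.89333 × 0.857167 = 5.90873 m.
A = ½ × 0.93 × 1.9 = 0.8835 m².
Resultant F = γ·h_c·A = 11.19321 × 5.90873 × 0.8835 = 58.4326 kN.
I_c = b·h³/36 = 0.93 × 1.9³/36 = 0.177191 m⁴.
Centre of pressure: y_p = y_c + I_c/(y_c·A) = 6.89333 + 0.177191/(6.89333 × 0.8835) = 6.89333 + 0.0290942 = 6.92242 m along the plane.
Vertically, h_p = y_p·sinθ = 6.92242 × 0.857167 = 5.93367 m.

h_p = 5.93 m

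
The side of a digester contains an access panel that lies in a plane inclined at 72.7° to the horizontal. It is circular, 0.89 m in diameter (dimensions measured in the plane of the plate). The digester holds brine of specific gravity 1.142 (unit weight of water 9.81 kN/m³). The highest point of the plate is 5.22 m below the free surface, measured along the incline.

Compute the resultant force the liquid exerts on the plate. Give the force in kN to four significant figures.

F ≈ 37.70 kN

γ = 1.142 × 9.81 = 11.20302 kN/m³.
Let θ = 72.7° be the plate's angle to the horizontal; measure y along the incline from where the plane meets the free surface. Vertical depth h = y·sinθ with sinθ = 0.954761.
The centroid is at the centre, 0.445 m below the top of the plate, so y_c = 5.22 + 0.445 = 5.665 m and h_c = 5.665 × 0.954761 = 5.40872 m.
A = π(0.445)² = 0.622114 m².
Resultant F = γ·h_c·A = 11.20302 × 5.40872 × 0.622114 = 37.6964 kN.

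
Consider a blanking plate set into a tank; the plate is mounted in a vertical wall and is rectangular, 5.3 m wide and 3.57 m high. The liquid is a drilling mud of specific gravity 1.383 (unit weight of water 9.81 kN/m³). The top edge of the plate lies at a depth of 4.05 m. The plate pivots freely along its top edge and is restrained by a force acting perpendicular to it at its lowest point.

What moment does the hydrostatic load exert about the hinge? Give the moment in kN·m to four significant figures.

γ = 1.383 × 9.81 = 13.56723 kN/m³.
The centroid lies 3.57/2 = 1.785 m below the top edge, so the centroid depth is h_c = 4.05 + 1.785 = 5.835 m.
A = 5.3 × 3.57 = 18.921 m².
Resultant F = γ·h_c·A = 13.56723 × 5.835 × 18.921 = 1497.88 kN.
I_c = b·h³/12 = 5.3 × 3.57³/12 = 20.0955 m⁴.
Centre of pressure: y_p = y_c + I_c/(y_c·A) = 5.835 + 20.0955/(5.835 × 18.921) = 5.835 + 0.182018 = 6.01702 m along the plane.
The resultant acts 1.785 + 0.182018 = 1.96702 m (along the plate) below the hinge at the top edge, so the moment about the hinge is M = F × 1.96702 = 1497.88 × 1.96702 = 2946.36 kN·m.

M ≈ 2946 kN·m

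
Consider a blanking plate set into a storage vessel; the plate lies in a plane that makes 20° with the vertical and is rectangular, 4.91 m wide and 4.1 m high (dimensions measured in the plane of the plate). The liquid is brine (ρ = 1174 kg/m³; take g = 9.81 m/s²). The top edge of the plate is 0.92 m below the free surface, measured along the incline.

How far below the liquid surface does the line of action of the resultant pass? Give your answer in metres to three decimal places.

h_p = 3.234 m

γ = ρg = 1174 × 9.81 / 1000 = 11.51694 kN/m³.
The plate makes 20° with the vertical, i.e. θ = 90° − 20° = 70° to the horizontal. Measuring y along the incline from the free-surface line, vertical depth h = y·sinθ with sinθ = 0.939693.
The centroid lies 4.1/2 = 2.05 m below the top edge, so y_c = 0.92 + 2.05 = 2.97 m and h_c = 2.97 × 0.939693 = 2.79089 m.
A = 4.91 × 4.1 = 20.131 m².
Resultant F = γ·h_c·A = 11.51694 × 2.79089 × 20.131 = 647.061 kN.
I_c = b·h³/12 = 4.91 × 4.1³/12 = 28.2002 m⁴.
Centre of pressure: y_p = y_c + I_c/(y_c·A) = 2.97 + 28.2002/(2.97 × 20.131) = 2.97 + 0.471661 = 3.44166 m along the plane.
Vertically, h_p = y_p·sinθ = 3.44166 × 0.939693 = 3.2341 m.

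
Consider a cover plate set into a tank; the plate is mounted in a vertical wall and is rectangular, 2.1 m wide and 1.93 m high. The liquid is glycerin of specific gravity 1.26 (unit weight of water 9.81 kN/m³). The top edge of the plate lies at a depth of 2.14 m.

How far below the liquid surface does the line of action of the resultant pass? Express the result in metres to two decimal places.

γ = 1.26 × 9.81 = 12.3606 kN/m³.
The centroid lies 1.93/2 = 0.965 m below the top edge, so the centroid depth is h_c = 2.14 + 0.965 = 3.105 m.
A = 2.1 × 1.93 = 4.053 m².
Resultant F = γ·h_c·A = 12.3606 × 3.105 × 4.053 = 155.553 kN.
I_c = b·h³/12 = 2.1 × 1.93³/12 = 1.25808 m⁴.
Centre of pressure: y_p = y_c + I_c/(y_c·A) = 3.105 + 1.25808/(3.105 × 4.053) = 3.105 + 0.0999701 = 3.20497 m along the plane.

h_p = 3.20 m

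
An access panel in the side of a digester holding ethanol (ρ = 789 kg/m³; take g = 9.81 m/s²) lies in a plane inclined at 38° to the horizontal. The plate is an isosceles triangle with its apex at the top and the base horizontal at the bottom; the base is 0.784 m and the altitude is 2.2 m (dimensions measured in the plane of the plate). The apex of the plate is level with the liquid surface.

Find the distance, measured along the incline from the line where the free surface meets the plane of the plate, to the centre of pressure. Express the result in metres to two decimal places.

γ = ρg = 789 × 9.81 / 1000 = 7.74009 kN/m³.
Let θ = 38° be the plate's angle to the horizontal; measure y along the incline from where the plane meets the free surface. Vertical depth h = y·sinθ with sinθ = 0.615661.
With the apex up, the centroid sits 2h/3 = 2 × 2.2/3 = 1.46667 m below the apex, so y_c = 1.46667 m and h_c = 1.46667 × 0.615661 = 0.902972 m.
A = ½ × 0.784 × 2.2 = 0.8624 m².
Resultant F = γ·h_c·A = 7.74009 × 0.902972 × 0.8624 = 6.02739 kN.
I_c = b·h³/36 = 0.784 × 2.2³/36 = 0.23189 m⁴.
Centre of pressure: y_p = y_c + I_c/(y_c·A) = 1.46667 + 0.23189/(1.46667 × 0.8624) = 1.46667 + 0.183333 = 1.65 m along the plane.

y_p = 1.65 m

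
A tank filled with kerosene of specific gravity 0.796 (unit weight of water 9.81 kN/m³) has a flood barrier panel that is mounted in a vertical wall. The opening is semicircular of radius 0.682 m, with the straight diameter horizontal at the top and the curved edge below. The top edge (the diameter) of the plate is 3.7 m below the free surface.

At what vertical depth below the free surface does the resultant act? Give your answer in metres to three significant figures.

γ = 0.796 × 9.81 = 7.80876 kN/m³.
The centroid of a semicircle lies 4r/(3π) = 0.28945 m from the diameter, here below the top edge, so the centroid depth is h_c = 3.7 + 0.28945 = 3.98945 m.
A = πr²/2 = π × 0.682²/2 = 0.730615 m².
Resultant F = γ·h_c·A = 7.80876 × 3.98945 × 0.730615 = 22.7606 kN.
I_c = (π/8 − 8/(9π))·r⁴ = 0.109757 × 0.682⁴ = 0.0237449 m⁴.
Centre of pressure: y_p = y_c + I_c/(y_c·A) = 3.98945 + 0.0237449/(3.98945 × 0.730615) = 3.98945 + 0.00814646 = 3.9976 m along the plane.

h_p = 4.00 m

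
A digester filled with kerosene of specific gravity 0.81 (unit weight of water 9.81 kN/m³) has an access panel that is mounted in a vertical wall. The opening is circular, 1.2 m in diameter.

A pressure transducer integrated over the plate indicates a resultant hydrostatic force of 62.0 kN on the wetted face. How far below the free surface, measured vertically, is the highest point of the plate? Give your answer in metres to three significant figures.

d_top ≈ 6.30 m

γ = 0.81 × 9.81 = 7.9461 kN/m³.
A = π(0.6)² = 1.13097 m².
From F = γ·h_c·A, the centroid depth is h_c = 62.0/(7.9461 × 1.13097) = 6.89901 m.
The centroid is at the centre, 0.6 m below the top of the plate, so the highest point sits at h_top = 6.89901 − 0.6 = 6.29901 m below the surface.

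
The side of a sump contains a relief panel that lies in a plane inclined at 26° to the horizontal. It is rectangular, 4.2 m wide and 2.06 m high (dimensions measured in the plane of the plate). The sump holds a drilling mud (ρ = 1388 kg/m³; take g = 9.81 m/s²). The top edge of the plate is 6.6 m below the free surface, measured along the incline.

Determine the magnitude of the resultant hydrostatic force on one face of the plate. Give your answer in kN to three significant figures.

F ≈ 394 kN

γ = ρg = 1388 × 9.81 / 1000 = 13.61628 kN/m³.
Let θ = 26° be the plate's angle to the horizontal; measure y along the incline from where the plane meets the free surface. Vertical depth h = y·sinθ with sinθ = 0.438371.
The centroid lies 2.06/2 = 1.03 m below the top edge, so y_c = 6.6 + 1.03 = 7.63 m and h_c = 7.63 × 0.438371 = 3.34477 m.
A = 4.2 × 2.06 = 8.652 m².
Resultant F = γ·h_c·A = 13.61628 × 3.34477 × 8.652 = 394.041 kN.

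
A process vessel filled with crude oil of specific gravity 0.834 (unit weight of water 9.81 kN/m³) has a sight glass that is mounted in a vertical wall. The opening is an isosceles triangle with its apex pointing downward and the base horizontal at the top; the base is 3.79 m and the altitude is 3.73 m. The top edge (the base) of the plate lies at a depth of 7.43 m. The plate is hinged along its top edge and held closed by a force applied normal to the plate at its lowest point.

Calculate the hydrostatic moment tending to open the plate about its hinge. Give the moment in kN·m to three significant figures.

M ≈ 668 kN·m

γ = 0.834 × 9.81 = 8.18154 kN/m³.
With the apex down, the centroid sits h/3 = 3.73/3 = 1.24333 m below the base (the top edge), so the centroid depth is h_c = 7.43 + 1.24333 = 8.67333 m.
A = ½ × 3.79 × 3.73 = 7.06835 m².
Resultant F = γ·h_c·A = 8.18154 × 8.67333 × 7.06835 = 501.579 kN.
I_c = b·h³/36 = 3.79 × 3.73³/36 = 5.4634 m⁴.
Centre of pressure: y_p = y_c + I_c/(y_c·A) = 8.67333 + 5.4634/(8.67333 × 7.06835) = 8.67333 + 0.0891167 = 8.76245 m along the plane.
The resultant acts 1.24333 + 0.0891167 = 1.33245 m (along the plate) below the hinge at the top edge, so the moment about the hinge is M = F × 1.33245 = 501.579 × 1.33245 = 668.329 kN·m.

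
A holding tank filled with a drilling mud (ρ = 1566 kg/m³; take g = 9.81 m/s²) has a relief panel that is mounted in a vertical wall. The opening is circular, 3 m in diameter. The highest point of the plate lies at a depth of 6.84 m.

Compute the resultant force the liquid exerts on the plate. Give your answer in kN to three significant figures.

γ = ρg = 1566 × 9.81 / 1000 = 15.36246 kN/m³.
The centroid is at the centre, 1.5 m below the top of the plate, so the centroid depth is h_c = 6.84 + 1.5 = 8.34 m.
A = π(1.5)² = 7.06858 m².
Resultant F = γ·h_c·A = 15.36246 × 8.34 × 7.06858 = 905.647 kN.

F ≈ 906 kN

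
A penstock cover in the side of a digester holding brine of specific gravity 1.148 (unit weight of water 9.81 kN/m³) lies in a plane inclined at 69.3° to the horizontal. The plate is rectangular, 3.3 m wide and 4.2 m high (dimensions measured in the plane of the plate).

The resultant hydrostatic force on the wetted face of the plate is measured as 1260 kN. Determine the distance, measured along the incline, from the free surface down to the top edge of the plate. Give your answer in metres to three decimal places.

γ = 1.148 × 9.81 = 11.26188 kN/m³.
A = 3.3 × 4.2 = 13.86 m².
From F = γ·h_c·A, the centroid depth is h_c = 1260/(11.26188 × 13.86) = 8.07228 m.
Let θ = 69.3° be the plate's angle to the horizontal; measure y along the incline from where the plane meets the free surface. Vertical depth h = y·sinθ with sinθ = 0.935444.
Along the incline, y_c = h_c/sinθ = 8.07228/0.935444 = 8.62936 m.
The centroid lies 4.2/2 = 2.1 m below the top edge, so the top edge sits at y_top = 8.62936 − 2.1 = 6.52936 m along the incline.

y_top ≈ 6.529 m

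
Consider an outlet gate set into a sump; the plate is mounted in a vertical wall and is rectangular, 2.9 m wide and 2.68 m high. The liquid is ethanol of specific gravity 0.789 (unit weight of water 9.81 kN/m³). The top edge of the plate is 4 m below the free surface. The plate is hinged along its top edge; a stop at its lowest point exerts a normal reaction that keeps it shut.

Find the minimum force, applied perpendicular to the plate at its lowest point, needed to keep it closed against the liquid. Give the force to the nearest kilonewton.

γ = 0.789 × 9.81 = 7.74009 kN/m³.
The centroid lies 2.68/2 = 1.34 m below the top edge, so the centroid depth is h_c = 4 + 1.34 = 5.34 m.
A = 2.9 × 2.68 = 7.772 m².
Resultant F = γ·h_c·A = 7.74009 × 5.34 × 7.772 = 321.233 kN.
I_c = b·h³/12 = 2.9 × 2.68³/12 = 4.6518 m⁴.
Centre of pressure: y_p = y_c + I_c/(y_c·A) = 5.34 + 4.6518/(5.34 × 7.772) = 5.34 + 0.112085 = 5.45209 m along the plane.
The resultant acts 1.34 + 0.112085 = 1.45209 m (along the plate) below the hinge at the top edge, so the moment about the hinge is M = F × 1.45209 = 321.233 × 1.45209 = 466.459 kN·m.
A normal force at the bottom, 2.68 m from the hinge, must supply this moment: P = 466.459/2.68 = 174.052 kN.

P ≈ 174 kN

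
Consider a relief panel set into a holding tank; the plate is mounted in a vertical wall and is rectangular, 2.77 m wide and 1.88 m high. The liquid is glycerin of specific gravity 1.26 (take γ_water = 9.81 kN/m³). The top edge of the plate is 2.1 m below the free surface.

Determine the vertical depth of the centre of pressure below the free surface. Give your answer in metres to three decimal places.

γ = 1.26 × 9.81 = 12.3606 kN/m³.
The centroid lies 1.88/2 = 0.94 m below the top edge, so the centroid depth is h_c = 2.1 + 0.94 = 3.04 m.
A = 2.77 × 1.88 = 5.2076 m².
Resultant F = γ·h_c·A = 12.3606 × 3.04 × 5.2076 = 195.682 kN.
I_c = b·h³/12 = 2.77 × 1.88³/12 = 1.53381 m⁴.
Centre of pressure: y_p = y_c + I_c/(y_c·A) = 3.04 + 1.53381/(3.04 × 5.2076) = 3.04 + 0.0968859 = 3.13689 m along the plane.

h_p = 3.137 m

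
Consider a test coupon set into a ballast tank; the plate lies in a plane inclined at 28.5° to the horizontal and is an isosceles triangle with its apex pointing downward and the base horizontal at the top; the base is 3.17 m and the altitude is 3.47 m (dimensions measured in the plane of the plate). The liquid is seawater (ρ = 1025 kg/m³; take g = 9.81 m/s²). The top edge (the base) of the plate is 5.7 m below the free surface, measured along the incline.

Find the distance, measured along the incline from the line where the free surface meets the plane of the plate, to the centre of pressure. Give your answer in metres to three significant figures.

γ = ρg = 1025 × 9.81 / 1000 = 10.05525 kN/m³.
Let θ = 28.5° be the plate's angle to the horizontal; measure y along the incline from where the plane meets the free surface. Vertical depth h = y·sinθ with sinθ = 0.477159.
With the apex down, the centroid sits h/3 = 3.47/3 = 1.15667 m below the base (the top edge), so y_c = 5.7 + 1.15667 = 6.85667 m and h_c = 6.85667 × 0.477159 = 3.27172 m.
A = ½ × 3.17 × 3.47 = 5.49995 m².
Resultant F = γ·h_c·A = 10.05525 × 3.27172 × 5.49995 = 180.937 kN.
I_c = b·h³/36 = 3.17 × 3.47³/36 = 3.67913 m⁴.
Centre of pressure: y_p = y_c + I_c/(y_c·A) = 6.85667 + 3.67913/(6.85667 × 5.49995) = 6.85667 + 0.0975603 = 6.95423 m along the plane.

y_p = 6.95 m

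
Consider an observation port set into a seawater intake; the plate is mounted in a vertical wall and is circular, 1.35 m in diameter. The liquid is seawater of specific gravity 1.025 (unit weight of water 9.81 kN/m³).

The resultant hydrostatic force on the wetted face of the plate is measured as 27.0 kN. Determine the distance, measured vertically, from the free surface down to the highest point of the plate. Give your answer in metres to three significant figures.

d_top ≈ 1.20 m

γ = 1.025 × 9.81 = 10.05525 kN/m³.
A = π(0.675)² = 1.43139 m².
From F = γ·h_c·A, the centroid depth is h_c = 27.0/(10.05525 × 1.43139) = 1.87591 m.
The centroid is at the centre, 0.675 m below the top of the plate, so the highest point sits at h_top = 1.87591 − 0.675 = 1.20091 m below the surface.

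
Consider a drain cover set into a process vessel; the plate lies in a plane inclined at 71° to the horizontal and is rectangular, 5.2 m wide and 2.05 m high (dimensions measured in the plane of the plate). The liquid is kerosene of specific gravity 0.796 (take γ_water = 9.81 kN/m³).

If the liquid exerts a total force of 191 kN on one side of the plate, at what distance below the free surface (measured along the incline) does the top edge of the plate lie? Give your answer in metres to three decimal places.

y_top ≈ 1.402 m

γ = 0.796 × 9.81 = 7.80876 kN/m³.
A = 5.2 × 2.05 = 10.66 m².
From F = γ·h_c·A, the centroid depth is h_c = 191/(7.80876 × 10.66) = 2.29453 m.
Let θ = 71° be the plate's angle to the horizontal; measure y along the incline from where the plane meets the free surface. Vertical depth h = y·sinθ with sinθ = 0.945519.
Along the incline, y_c = h_c/sinθ = 2.29453/0.945519 = 2.42674 m.
The centroid lies 2.05/2 = 1.025 m below the top edge, so the top edge sits at y_top = 2.42674 − 1.025 = 1.40174 m along the incline.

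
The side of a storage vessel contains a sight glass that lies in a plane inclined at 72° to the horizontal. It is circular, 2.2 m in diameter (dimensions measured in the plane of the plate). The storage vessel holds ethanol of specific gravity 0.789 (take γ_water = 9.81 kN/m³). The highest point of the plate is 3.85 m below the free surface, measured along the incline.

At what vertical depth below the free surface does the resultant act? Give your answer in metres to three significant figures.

h_p = 4.77 m

γ = 0.789 × 9.81 = 7.74009 kN/m³.
Let θ = 72° be the plate's angle to the horizontal; measure y along the incline from where the plane meets the free surface. Vertical depth h = y·sinθ with sinθ = 0.951057.
The centroid is at the centre, 1.1 m below the top of the plate, so y_c = 3.85 + 1.1 = 4.95 m and h_c = 4.95 × 0.951057 = 4.70773 m.
A = π(1.1)² = 3.80133 m².
Resultant F = γ·h_c·A = 7.74009 × 4.70773 × 3.80133 = 138.514 kN.
I_c = πr⁴/4 = π × 1.1⁴/4 = 1.1499 m⁴.
Centre of pressure: y_p = y_c + I_c/(y_c·A) = 4.95 + 1.1499/(4.95 × 3.80133) = 4.95 + 0.061111 = 5.01111 m along the plane.
Vertically, h_p = y_p·sinθ = 5.01111 × 0.951057 = 4.76585 m.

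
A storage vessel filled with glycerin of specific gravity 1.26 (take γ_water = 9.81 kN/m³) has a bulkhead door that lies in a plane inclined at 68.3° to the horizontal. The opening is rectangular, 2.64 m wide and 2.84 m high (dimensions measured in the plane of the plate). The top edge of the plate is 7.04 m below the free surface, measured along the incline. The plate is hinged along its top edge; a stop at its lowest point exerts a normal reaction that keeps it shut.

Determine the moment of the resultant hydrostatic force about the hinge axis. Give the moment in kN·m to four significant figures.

M ≈ 1092 kN·m

γ = 1.26 × 9.81 = 12.3606 kN/m³.
Let θ = 68.3° be the plate's angle to the horizontal; measure y along the incline from where the plane meets the free surface. Vertical depth h = y·sinθ with sinθ = 0.929133.
The centroid lies 2.84/2 = 1.42 m below the top edge, so y_c = 7.04 + 1.42 = 8.46 m and h_c = 8.46 × 0.929133 = 7.86047 m.
A = 2.64 × 2.84 = 7.4976 m².
Resultant F = γ·h_c·A = 12.3606 × 7.86047 × 7.4976 = 728.468 kN.
I_c = b·h³/12 = 2.64 × 2.84³/12 = 5.03939 m⁴.
Centre of pressure: y_p = y_c + I_c/(y_c·A) = 8.46 + 5.03939/(8.46 × 7.4976) = 8.46 + 0.0794484 = 8.53945 m along the plane.
The resultant acts 1.42 + 0.0794484 = 1.49945 m (along the plate) below the hinge at the top edge, so the moment about the hinge is M = F × 1.49945 = 728.468 × 1.49945 = 1092.3 kN·m.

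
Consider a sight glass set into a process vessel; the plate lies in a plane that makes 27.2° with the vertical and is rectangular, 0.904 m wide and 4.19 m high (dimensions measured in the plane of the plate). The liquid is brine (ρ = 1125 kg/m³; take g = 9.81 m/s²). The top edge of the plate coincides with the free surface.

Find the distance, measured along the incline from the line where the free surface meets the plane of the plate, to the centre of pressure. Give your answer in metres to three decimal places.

y_p = 2.793 m

γ = ρg = 1125 × 9.81 / 1000 = 11.03625 kN/m³.
The plate makes 27.2° with the vertical, i.e. θ = 90° − 27.2° = 62.8° to the horizontal. Measuring y along the incline from the free-surface line, vertical depth h = y·sinθ with sinθ = 0.889416.
The centroid lies 4.19/2 = 2.095 m below the top edge, so y_c = 2.095 m and h_c = 2.095 × 0.889416 = 1.86333 m.
A = 0.904 × 4.19 = 3.78776 m².
Resultant F = γ·h_c·A = 11.03625 × 1.86333 × 3.78776 = 77.8922 kN.
I_c = b·h³/12 = 0.904 × 4.19³/12 = 5.54152 m⁴.
Centre of pressure: y_p = y_c + I_c/(y_c·A) = 2.095 + 5.54152/(2.095 × 3.78776) = 2.095 + 0.698333 = 2.79333 m along the plane.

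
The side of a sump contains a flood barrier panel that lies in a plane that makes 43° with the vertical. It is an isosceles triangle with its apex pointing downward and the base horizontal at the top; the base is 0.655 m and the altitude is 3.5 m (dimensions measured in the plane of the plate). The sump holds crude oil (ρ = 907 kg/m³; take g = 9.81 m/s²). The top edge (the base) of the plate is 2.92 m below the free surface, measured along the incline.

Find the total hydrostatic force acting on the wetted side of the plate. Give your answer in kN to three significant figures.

F ≈ 30.5 kN

γ = ρg = 907 × 9.81 / 1000 = 8.89767 kN/m³.
The plate makes 43° with the vertical, i.e. θ = 90° − 43° = 47° to the horizontal. Measuring y along the incline from the free-surface line, vertical depth h = y·sinθ with sinθ = 0.731354.
With the apex down, the centroid sits h/3 = 3.5/3 = 1.16667 m below the base (the top edge), so y_c = 2.92 + 1.16667 = 4.08667 m and h_c = 4.08667 × 0.731354 = 2.9888 m.
A = ½ × 0.655 × 3.5 = 1.14625 m².
Resultant F = γ·h_c·A = 8.89767 × 2.9888 × 1.14625 = 30.4826 kN.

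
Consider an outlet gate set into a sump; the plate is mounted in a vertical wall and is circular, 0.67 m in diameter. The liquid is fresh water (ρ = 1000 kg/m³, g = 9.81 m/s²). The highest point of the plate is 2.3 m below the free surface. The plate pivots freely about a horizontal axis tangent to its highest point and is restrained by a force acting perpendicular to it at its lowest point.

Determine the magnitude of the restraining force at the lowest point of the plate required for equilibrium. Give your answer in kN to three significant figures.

γ = ρg = 1000 × 9.81 = 9810 N/m³ = 9.81 kN/m³.
The centroid is at the centre, 0.335 m below the top of the plate, so the centroid depth is h_c = 2.3 + 0.335 = 2.635 m.
A = π(0.335)² = 0.352565 m².
Resultant F = γ·h_c·A = 9.81 × 2.635 × 0.352565 = 9.11358 kN.
I_c = πr⁴/4 = π × 0.335⁴/4 = 0.00989166 m⁴.
Centre of pressure: y_p = y_c + I_c/(y_c·A) = 2.635 + 0.00989166/(2.635 × 0.352565) = 2.635 + 0.0106475 = 2.64565 m along the plane.
The resultant acts 0.335 + 0.0106475 = 0.345647 m (along the plate) below the hinge at the top edge, so the moment about the hinge is M = F × 0.345647 = 9.11358 × 0.345647 = 3.15008 kN·m.
A normal force at the bottom, 0.67 m from the hinge, must supply this moment: P = 3.15008/0.67 = 4.70161 kN.

P ≈ 4.70 kN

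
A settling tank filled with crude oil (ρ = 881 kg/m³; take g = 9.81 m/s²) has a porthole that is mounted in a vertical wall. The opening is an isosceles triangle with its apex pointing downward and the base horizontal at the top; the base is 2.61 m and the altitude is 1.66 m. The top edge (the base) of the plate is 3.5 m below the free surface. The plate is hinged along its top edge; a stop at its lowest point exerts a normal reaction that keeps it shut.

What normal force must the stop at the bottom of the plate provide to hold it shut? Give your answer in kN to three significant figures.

γ = ρg = 881 × 9.81 / 1000 = 8.64261 kN/m³.
With the apex down, the centroid sits h/3 = 1.66/3 = 0.553333 m below the base (the top edge), so the centroid depth is h_c = 3.5 + 0.553333 = 4.05333 m.
A = ½ × 2.61 × 1.66 = 2.1663 m².
Resultant F = γ·h_c·A = 8.64261 × 4.05333 × 2.1663 = 75.8884 kN.
I_c = b·h³/36 = 2.61 × 1.66³/36 = 0.331636 m⁴.
Centre of pressure: y_p = y_c + I_c/(y_c·A) = 4.05333 + 0.331636/(4.05333 × 2.1663) = 4.05333 + 0.0377686 = 4.0911 m along the plane.
The resultant acts 0.553333 + 0.0377686 = 0.591102 m (along the plate) below the hinge at the top edge, so the moment about the hinge is M = F × 0.591102 = 75.8884 × 0.591102 = 44.8578 kN·m.
A normal force at the bottom, 1.66 m from the hinge, must supply this moment: P = 44.8578/1.66 = 27.0228 kN.

P ≈ 27.0 kN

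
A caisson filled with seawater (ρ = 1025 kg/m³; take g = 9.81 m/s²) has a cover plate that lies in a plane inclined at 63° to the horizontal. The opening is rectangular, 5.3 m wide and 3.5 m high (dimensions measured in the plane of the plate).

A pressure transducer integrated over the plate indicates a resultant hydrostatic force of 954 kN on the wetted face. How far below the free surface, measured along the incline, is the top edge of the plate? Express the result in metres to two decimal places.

γ = ρg = 1025 × 9.81 / 1000 = 10.05525 kN/m³.
A = 5.3 × 3.5 = 18.55 m².
From F = γ·h_c·A, the centroid depth is h_c = 954/(10.05525 × 18.55) = 5.1146 m.
Let θ = 63° be the plate's angle to the horizontal; measure y along the incline from where the plane meets the free surface. Vertical depth h = y·sinθ with sinθ = 0.891007.
Along the incline, y_c = h_c/sinθ = 5.1146/0.891007 = 5.74025 m.
The centroid lies 3.5/2 = 1.75 m below the top edge, so the top edge sits at y_top = 5.74025 − 1.75 = 3.99025 m along the incline.

y_top ≈ 3.99 m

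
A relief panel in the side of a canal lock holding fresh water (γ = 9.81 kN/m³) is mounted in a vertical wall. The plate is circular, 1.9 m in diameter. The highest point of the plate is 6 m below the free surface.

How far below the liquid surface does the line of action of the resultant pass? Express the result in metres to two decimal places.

γ = 9.81 kN/m³.
The centroid is at the centre, 0.95 m below the top of the plate, so the centroid depth is h_c = 6 + 0.95 = 6.95 m.
A = π(0.95)² = 2.83529 m².
Resultant F = γ·h_c·A = 9.81 × 6.95 × 2.83529 = 193.309 kN.
I_c = πr⁴/4 = π × 0.95⁴/4 = 0.639712 m⁴.
Centre of pressure: y_p = y_c + I_c/(y_c·A) = 6.95 + 0.639712/(6.95 × 2.83529) = 6.95 + 0.032464 = 6.98246 m along the plane.

h_p = 6.98 m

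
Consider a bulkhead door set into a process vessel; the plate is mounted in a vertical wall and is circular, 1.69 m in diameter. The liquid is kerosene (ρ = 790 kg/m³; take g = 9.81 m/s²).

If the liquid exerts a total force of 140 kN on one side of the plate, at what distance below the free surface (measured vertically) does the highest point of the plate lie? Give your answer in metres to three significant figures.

d_top ≈ 7.21 m

γ = ρg = 790 × 9.81 / 1000 = 7.7499 kN/m³.
A = π(0.845)² = 2.24318 m².
From F = γ·h_c·A, the centroid depth is h_c = 140/(7.7499 × 2.24318) = 8.05319 m.
The centroid is at the centre, 0.845 m below the top of the plate, so the highest point sits at h_top = 8.05319 − 0.845 = 7.20819 m below the surface.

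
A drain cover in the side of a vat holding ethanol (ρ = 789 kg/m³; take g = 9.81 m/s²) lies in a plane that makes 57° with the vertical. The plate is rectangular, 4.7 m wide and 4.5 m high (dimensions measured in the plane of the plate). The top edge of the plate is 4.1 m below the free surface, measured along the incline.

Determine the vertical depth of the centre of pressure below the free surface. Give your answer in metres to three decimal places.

h_p = 3.603 m

γ = ρg = 789 × 9.81 / 1000 = 7.74009 kN/m³.
The plate makes 57° with the vertical, i.e. θ = 90° − 57° = 33° to the horizontal. Measuring y along the incline from the free-surface line, vertical depth h = y·sinθ with sinθ = 0.544639.
The centroid lies 4.5/2 = 2.25 m below the top edge, so y_c = 4.1 + 2.25 = 6.35 m and h_c = 6.35 × 0.544639 = 3.45846 m.
A = 4.7 × 4.5 = 21.15 m².
Resultant F = γ·h_c·A = 7.74009 × 3.45846 × 21.15 = 566.16 kN.
I_c = b·h³/12 = 4.7 × 4.5³/12 = 35.6906 m⁴.
Centre of pressure: y_p = y_c + I_c/(y_c·A) = 6.35 + 35.6906/(6.35 × 21.15) = 6.35 + 0.265748 = 6.61575 m along the plane.
Vertically, h_p = y_p·sinθ = 6.61575 × 0.544639 = 3.6032 m.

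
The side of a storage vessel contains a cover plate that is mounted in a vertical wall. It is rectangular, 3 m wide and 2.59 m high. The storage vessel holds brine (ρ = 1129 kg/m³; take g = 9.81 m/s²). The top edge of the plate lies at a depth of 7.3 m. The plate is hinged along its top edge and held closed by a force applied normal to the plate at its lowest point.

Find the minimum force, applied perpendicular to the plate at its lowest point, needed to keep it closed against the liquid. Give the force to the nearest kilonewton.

γ = ρg = 1129 × 9.81 / 1000 = 11.07549 kN/m³.
The centroid lies 2.59/2 = 1.295 m below the top edge, so the centroid depth is h_c = 7.3 + 1.295 = 8.595 m.
A = 3 × 2.59 = 7.77 m².
Resultant F = γ·h_c·A = 11.07549 × 8.595 × 7.77 = 739.656 kN.
I_c = b·h³/12 = 3 × 2.59³/12 = 4.34349 m⁴.
Centre of pressure: y_p = y_c + I_c/(y_c·A) = 8.595 + 4.34349/(8.595 × 7.77) = 8.595 + 0.0650387 = 8.66004 m along the plane.
The resultant acts 1.295 + 0.0650387 = 1.36004 m (along the plate) below the hinge at the top edge, so the moment about the hinge is M = F × 1.36004 = 739.656 × 1.36004 = 1005.96 kN·m.
A normal force at the bottom, 2.59 m from the hinge, must supply this moment: P = 1005.96/2.59 = 388.402 kN.

P ≈ 388 kN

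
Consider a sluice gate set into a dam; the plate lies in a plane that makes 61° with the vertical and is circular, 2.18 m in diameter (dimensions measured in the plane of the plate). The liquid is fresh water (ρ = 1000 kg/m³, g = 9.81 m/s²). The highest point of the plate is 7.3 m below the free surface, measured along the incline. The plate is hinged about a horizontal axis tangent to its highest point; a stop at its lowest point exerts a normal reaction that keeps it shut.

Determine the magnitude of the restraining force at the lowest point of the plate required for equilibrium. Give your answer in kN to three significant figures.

γ = ρg = 1000 × 9.81 = 9810 N/m³ = 9.81 kN/m³.
The plate makes 61° with the vertical, i.e. θ = 90° − 61° = 29° to the horizontal. Measuring y along the incline from the free-surface line, vertical depth h = y·sinθ with sinθ = 0.484810.
The centroid is at the centre, 1.09 m below the top of the plate, so y_c = 7.3 + 1.09 = 8.39 m and h_c = 8.39 × 0.484810 = 4.06756 m.
A = π(1.09)² = 3.73253 m².
Resultant F = γ·h_c·A = 9.81 × 4.06756 × 3.73253 = 148.938 kN.
I_c = πr⁴/4 = π × 1.09⁴/4 = 1.10865 m⁴.
Centre of pressure: y_p = y_c + I_c/(y_c·A) = 8.39 + 1.10865/(8.39 × 3.73253) = 8.39 + 0.0354021 = 8.4254 m along the plane.
The resultant acts 1.09 + 0.0354021 = 1.1254 m (along the plate) below the hinge at the top edge, so the moment about the hinge is M = F × 1.1254 = 148.938 × 1.1254 = 167.615 kN·m.
A normal force at the bottom, 2.18 m from the hinge, must supply this moment: P = 167.615/2.18 = 76.8876 kN.

P ≈ 76.9 kN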